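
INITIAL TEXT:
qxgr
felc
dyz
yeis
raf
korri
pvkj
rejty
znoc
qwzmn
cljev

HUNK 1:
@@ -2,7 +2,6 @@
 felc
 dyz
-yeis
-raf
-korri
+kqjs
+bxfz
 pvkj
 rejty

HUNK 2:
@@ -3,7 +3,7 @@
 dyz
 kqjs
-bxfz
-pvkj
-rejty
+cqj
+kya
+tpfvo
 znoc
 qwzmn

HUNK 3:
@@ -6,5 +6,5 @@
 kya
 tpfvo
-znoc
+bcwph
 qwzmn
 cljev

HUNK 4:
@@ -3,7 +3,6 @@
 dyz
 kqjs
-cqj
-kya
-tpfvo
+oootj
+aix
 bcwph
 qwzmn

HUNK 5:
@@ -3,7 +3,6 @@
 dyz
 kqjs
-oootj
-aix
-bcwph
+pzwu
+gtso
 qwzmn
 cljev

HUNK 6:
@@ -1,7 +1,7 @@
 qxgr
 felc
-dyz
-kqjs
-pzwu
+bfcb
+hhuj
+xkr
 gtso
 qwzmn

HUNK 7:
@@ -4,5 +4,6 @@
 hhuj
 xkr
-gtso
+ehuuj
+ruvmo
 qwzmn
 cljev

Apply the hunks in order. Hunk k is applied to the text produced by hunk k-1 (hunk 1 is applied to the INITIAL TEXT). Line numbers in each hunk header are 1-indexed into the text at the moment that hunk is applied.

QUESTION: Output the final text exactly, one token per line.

Hunk 1: at line 2 remove [yeis,raf,korri] add [kqjs,bxfz] -> 10 lines: qxgr felc dyz kqjs bxfz pvkj rejty znoc qwzmn cljev
Hunk 2: at line 3 remove [bxfz,pvkj,rejty] add [cqj,kya,tpfvo] -> 10 lines: qxgr felc dyz kqjs cqj kya tpfvo znoc qwzmn cljev
Hunk 3: at line 6 remove [znoc] add [bcwph] -> 10 lines: qxgr felc dyz kqjs cqj kya tpfvo bcwph qwzmn cljev
Hunk 4: at line 3 remove [cqj,kya,tpfvo] add [oootj,aix] -> 9 lines: qxgr felc dyz kqjs oootj aix bcwph qwzmn cljev
Hunk 5: at line 3 remove [oootj,aix,bcwph] add [pzwu,gtso] -> 8 lines: qxgr felc dyz kqjs pzwu gtso qwzmn cljev
Hunk 6: at line 1 remove [dyz,kqjs,pzwu] add [bfcb,hhuj,xkr] -> 8 lines: qxgr felc bfcb hhuj xkr gtso qwzmn cljev
Hunk 7: at line 4 remove [gtso] add [ehuuj,ruvmo] -> 9 lines: qxgr felc bfcb hhuj xkr ehuuj ruvmo qwzmn cljev

Answer: qxgr
felc
bfcb
hhuj
xkr
ehuuj
ruvmo
qwzmn
cljev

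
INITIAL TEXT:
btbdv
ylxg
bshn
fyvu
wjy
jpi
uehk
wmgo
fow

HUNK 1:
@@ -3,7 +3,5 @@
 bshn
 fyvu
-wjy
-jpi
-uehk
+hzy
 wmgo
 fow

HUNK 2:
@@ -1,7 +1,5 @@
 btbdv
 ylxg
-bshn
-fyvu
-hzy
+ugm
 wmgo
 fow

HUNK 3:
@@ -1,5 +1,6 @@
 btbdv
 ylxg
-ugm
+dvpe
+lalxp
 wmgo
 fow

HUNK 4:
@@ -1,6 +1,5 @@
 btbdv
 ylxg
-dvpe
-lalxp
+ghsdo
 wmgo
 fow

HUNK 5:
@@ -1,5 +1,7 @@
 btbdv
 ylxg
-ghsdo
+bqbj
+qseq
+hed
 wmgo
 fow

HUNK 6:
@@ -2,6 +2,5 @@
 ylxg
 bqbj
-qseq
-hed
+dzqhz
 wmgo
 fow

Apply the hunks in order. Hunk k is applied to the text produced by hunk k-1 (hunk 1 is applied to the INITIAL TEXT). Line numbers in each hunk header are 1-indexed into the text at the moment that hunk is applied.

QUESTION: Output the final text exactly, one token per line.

Hunk 1: at line 3 remove [wjy,jpi,uehk] add [hzy] -> 7 lines: btbdv ylxg bshn fyvu hzy wmgo fow
Hunk 2: at line 1 remove [bshn,fyvu,hzy] add [ugm] -> 5 lines: btbdv ylxg ugm wmgo fow
Hunk 3: at line 1 remove [ugm] add [dvpe,lalxp] -> 6 lines: btbdv ylxg dvpe lalxp wmgo fow
Hunk 4: at line 1 remove [dvpe,lalxp] add [ghsdo] -> 5 lines: btbdv ylxg ghsdo wmgo fow
Hunk 5: at line 1 remove [ghsdo] add [bqbj,qseq,hed] -> 7 lines: btbdv ylxg bqbj qseq hed wmgo fow
Hunk 6: at line 2 remove [qseq,hed] add [dzqhz] -> 6 lines: btbdv ylxg bqbj dzqhz wmgo fow

Answer: btbdv
ylxg
bqbj
dzqhz
wmgo
fow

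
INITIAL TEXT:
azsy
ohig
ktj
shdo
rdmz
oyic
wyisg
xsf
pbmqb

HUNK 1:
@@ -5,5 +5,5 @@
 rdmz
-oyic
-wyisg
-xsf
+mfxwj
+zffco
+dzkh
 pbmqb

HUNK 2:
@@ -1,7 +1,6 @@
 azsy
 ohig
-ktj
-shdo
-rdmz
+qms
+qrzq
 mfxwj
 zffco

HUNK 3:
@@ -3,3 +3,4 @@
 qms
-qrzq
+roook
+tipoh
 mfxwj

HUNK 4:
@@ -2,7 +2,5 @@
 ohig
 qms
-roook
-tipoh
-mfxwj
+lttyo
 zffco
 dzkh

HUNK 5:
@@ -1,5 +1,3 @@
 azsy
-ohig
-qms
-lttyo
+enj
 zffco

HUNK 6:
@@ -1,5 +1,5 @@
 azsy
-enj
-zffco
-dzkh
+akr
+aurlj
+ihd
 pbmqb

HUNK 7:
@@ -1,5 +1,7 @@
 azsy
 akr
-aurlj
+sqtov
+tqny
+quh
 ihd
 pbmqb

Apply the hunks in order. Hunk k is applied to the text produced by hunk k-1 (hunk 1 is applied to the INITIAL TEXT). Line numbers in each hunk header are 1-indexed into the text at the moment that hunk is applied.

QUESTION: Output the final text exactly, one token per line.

Answer: azsy
akr
sqtov
tqny
quh
ihd
pbmqb

Derivation:
Hunk 1: at line 5 remove [oyic,wyisg,xsf] add [mfxwj,zffco,dzkh] -> 9 lines: azsy ohig ktj shdo rdmz mfxwj zffco dzkh pbmqb
Hunk 2: at line 1 remove [ktj,shdo,rdmz] add [qms,qrzq] -> 8 lines: azsy ohig qms qrzq mfxwj zffco dzkh pbmqb
Hunk 3: at line 3 remove [qrzq] add [roook,tipoh] -> 9 lines: azsy ohig qms roook tipoh mfxwj zffco dzkh pbmqb
Hunk 4: at line 2 remove [roook,tipoh,mfxwj] add [lttyo] -> 7 lines: azsy ohig qms lttyo zffco dzkh pbmqb
Hunk 5: at line 1 remove [ohig,qms,lttyo] add [enj] -> 5 lines: azsy enj zffco dzkh pbmqb
Hunk 6: at line 1 remove [enj,zffco,dzkh] add [akr,aurlj,ihd] -> 5 lines: azsy akr aurlj ihd pbmqb
Hunk 7: at line 1 remove [aurlj] add [sqtov,tqny,quh] -> 7 lines: azsy akr sqtov tqny quh ihd pbmqb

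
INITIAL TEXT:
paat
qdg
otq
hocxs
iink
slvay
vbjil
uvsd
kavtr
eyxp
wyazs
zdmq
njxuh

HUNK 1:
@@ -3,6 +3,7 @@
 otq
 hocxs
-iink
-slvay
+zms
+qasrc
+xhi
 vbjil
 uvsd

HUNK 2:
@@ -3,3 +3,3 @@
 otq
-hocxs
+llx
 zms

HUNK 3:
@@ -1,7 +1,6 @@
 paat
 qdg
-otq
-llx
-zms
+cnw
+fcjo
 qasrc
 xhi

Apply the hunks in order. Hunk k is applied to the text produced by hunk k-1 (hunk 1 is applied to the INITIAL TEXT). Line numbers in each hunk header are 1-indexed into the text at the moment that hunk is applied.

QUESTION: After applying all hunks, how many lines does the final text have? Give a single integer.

Hunk 1: at line 3 remove [iink,slvay] add [zms,qasrc,xhi] -> 14 lines: paat qdg otq hocxs zms qasrc xhi vbjil uvsd kavtr eyxp wyazs zdmq njxuh
Hunk 2: at line 3 remove [hocxs] add [llx] -> 14 lines: paat qdg otq llx zms qasrc xhi vbjil uvsd kavtr eyxp wyazs zdmq njxuh
Hunk 3: at line 1 remove [otq,llx,zms] add [cnw,fcjo] -> 13 lines: paat qdg cnw fcjo qasrc xhi vbjil uvsd kavtr eyxp wyazs zdmq njxuh
Final line count: 13

Answer: 13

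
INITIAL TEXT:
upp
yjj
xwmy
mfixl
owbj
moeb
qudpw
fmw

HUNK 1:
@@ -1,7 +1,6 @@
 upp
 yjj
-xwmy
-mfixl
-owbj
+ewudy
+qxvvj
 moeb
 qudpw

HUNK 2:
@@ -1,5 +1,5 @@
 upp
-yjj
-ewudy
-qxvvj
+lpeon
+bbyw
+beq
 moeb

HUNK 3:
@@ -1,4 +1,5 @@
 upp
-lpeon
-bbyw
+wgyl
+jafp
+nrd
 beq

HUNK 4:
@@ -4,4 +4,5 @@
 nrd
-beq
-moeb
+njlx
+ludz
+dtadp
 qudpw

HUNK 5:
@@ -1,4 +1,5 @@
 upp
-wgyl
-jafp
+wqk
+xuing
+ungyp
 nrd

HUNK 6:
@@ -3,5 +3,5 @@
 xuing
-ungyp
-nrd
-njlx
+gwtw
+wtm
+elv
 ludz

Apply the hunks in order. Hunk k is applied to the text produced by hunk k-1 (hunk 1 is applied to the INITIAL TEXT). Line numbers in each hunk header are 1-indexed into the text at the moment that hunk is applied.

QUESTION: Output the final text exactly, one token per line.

Answer: upp
wqk
xuing
gwtw
wtm
elv
ludz
dtadp
qudpw
fmw

Derivation:
Hunk 1: at line 1 remove [xwmy,mfixl,owbj] add [ewudy,qxvvj] -> 7 lines: upp yjj ewudy qxvvj moeb qudpw fmw
Hunk 2: at line 1 remove [yjj,ewudy,qxvvj] add [lpeon,bbyw,beq] -> 7 lines: upp lpeon bbyw beq moeb qudpw fmw
Hunk 3: at line 1 remove [lpeon,bbyw] add [wgyl,jafp,nrd] -> 8 lines: upp wgyl jafp nrd beq moeb qudpw fmw
Hunk 4: at line 4 remove [beq,moeb] add [njlx,ludz,dtadp] -> 9 lines: upp wgyl jafp nrd njlx ludz dtadp qudpw fmw
Hunk 5: at line 1 remove [wgyl,jafp] add [wqk,xuing,ungyp] -> 10 lines: upp wqk xuing ungyp nrd njlx ludz dtadp qudpw fmw
Hunk 6: at line 3 remove [ungyp,nrd,njlx] add [gwtw,wtm,elv] -> 10 lines: upp wqk xuing gwtw wtm elv ludz dtadp qudpw fmw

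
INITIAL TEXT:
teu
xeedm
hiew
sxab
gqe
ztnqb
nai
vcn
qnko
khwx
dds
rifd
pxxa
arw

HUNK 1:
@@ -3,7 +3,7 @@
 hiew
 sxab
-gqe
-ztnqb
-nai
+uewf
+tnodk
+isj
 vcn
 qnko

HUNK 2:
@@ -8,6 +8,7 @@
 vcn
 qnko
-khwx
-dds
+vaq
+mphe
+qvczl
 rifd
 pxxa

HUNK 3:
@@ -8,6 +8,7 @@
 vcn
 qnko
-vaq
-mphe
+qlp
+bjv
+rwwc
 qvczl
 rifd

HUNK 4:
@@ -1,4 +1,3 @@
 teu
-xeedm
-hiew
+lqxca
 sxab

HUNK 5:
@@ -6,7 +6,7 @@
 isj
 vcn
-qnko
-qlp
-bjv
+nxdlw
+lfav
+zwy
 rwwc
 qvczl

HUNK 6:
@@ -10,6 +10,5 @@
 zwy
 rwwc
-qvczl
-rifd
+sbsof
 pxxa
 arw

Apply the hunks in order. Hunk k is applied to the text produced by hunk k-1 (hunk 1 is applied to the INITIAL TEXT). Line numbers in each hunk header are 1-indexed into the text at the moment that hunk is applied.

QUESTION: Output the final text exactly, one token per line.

Answer: teu
lqxca
sxab
uewf
tnodk
isj
vcn
nxdlw
lfav
zwy
rwwc
sbsof
pxxa
arw

Derivation:
Hunk 1: at line 3 remove [gqe,ztnqb,nai] add [uewf,tnodk,isj] -> 14 lines: teu xeedm hiew sxab uewf tnodk isj vcn qnko khwx dds rifd pxxa arw
Hunk 2: at line 8 remove [khwx,dds] add [vaq,mphe,qvczl] -> 15 lines: teu xeedm hiew sxab uewf tnodk isj vcn qnko vaq mphe qvczl rifd pxxa arw
Hunk 3: at line 8 remove [vaq,mphe] add [qlp,bjv,rwwc] -> 16 lines: teu xeedm hiew sxab uewf tnodk isj vcn qnko qlp bjv rwwc qvczl rifd pxxa arw
Hunk 4: at line 1 remove [xeedm,hiew] add [lqxca] -> 15 lines: teu lqxca sxab uewf tnodk isj vcn qnko qlp bjv rwwc qvczl rifd pxxa arw
Hunk 5: at line 6 remove [qnko,qlp,bjv] add [nxdlw,lfav,zwy] -> 15 lines: teu lqxca sxab uewf tnodk isj vcn nxdlw lfav zwy rwwc qvczl rifd pxxa arw
Hunk 6: at line 10 remove [qvczl,rifd] add [sbsof] -> 14 lines: teu lqxca sxab uewf tnodk isj vcn nxdlw lfav zwy rwwc sbsof pxxa arw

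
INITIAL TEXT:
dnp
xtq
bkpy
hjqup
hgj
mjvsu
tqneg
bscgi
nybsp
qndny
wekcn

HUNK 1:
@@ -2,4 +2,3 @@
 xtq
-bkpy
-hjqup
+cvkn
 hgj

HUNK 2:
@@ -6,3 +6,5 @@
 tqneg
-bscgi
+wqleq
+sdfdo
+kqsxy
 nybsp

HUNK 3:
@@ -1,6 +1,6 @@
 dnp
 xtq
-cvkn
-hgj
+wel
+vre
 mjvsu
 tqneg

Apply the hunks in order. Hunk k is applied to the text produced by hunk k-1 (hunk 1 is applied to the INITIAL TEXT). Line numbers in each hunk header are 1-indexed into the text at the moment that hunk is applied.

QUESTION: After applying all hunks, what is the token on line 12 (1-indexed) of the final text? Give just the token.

Answer: wekcn

Derivation:
Hunk 1: at line 2 remove [bkpy,hjqup] add [cvkn] -> 10 lines: dnp xtq cvkn hgj mjvsu tqneg bscgi nybsp qndny wekcn
Hunk 2: at line 6 remove [bscgi] add [wqleq,sdfdo,kqsxy] -> 12 lines: dnp xtq cvkn hgj mjvsu tqneg wqleq sdfdo kqsxy nybsp qndny wekcn
Hunk 3: at line 1 remove [cvkn,hgj] add [wel,vre] -> 12 lines: dnp xtq wel vre mjvsu tqneg wqleq sdfdo kqsxy nybsp qndny wekcn
Final line 12: wekcn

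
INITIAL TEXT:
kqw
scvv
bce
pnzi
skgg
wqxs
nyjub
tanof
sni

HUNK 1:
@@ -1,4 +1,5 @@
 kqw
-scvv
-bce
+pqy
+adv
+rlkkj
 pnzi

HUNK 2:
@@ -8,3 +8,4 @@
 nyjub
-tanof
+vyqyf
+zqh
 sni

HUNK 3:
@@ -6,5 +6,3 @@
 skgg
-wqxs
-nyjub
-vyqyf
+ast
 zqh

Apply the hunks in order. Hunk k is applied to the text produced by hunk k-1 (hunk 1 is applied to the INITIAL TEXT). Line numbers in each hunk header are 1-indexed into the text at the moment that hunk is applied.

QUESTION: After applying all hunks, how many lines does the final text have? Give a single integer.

Answer: 9

Derivation:
Hunk 1: at line 1 remove [scvv,bce] add [pqy,adv,rlkkj] -> 10 lines: kqw pqy adv rlkkj pnzi skgg wqxs nyjub tanof sni
Hunk 2: at line 8 remove [tanof] add [vyqyf,zqh] -> 11 lines: kqw pqy adv rlkkj pnzi skgg wqxs nyjub vyqyf zqh sni
Hunk 3: at line 6 remove [wqxs,nyjub,vyqyf] add [ast] -> 9 lines: kqw pqy adv rlkkj pnzi skgg ast zqh sni
Final line count: 9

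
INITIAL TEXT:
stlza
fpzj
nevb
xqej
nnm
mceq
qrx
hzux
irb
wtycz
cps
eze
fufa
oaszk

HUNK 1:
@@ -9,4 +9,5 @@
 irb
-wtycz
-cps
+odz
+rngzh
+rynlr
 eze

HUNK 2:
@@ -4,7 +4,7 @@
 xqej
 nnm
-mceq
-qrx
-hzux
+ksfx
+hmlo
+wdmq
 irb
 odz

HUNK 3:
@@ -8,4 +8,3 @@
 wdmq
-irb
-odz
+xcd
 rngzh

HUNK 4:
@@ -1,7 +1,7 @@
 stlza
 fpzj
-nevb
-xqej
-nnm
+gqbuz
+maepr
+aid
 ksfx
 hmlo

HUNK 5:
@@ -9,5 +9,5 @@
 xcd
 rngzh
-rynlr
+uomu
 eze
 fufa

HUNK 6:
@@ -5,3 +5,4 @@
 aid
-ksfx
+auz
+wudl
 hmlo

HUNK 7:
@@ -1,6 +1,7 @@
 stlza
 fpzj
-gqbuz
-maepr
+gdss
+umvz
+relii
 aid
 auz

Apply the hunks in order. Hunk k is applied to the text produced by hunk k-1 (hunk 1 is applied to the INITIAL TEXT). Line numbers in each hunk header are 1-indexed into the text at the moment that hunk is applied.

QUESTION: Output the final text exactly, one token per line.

Answer: stlza
fpzj
gdss
umvz
relii
aid
auz
wudl
hmlo
wdmq
xcd
rngzh
uomu
eze
fufa
oaszk

Derivation:
Hunk 1: at line 9 remove [wtycz,cps] add [odz,rngzh,rynlr] -> 15 lines: stlza fpzj nevb xqej nnm mceq qrx hzux irb odz rngzh rynlr eze fufa oaszk
Hunk 2: at line 4 remove [mceq,qrx,hzux] add [ksfx,hmlo,wdmq] -> 15 lines: stlza fpzj nevb xqej nnm ksfx hmlo wdmq irb odz rngzh rynlr eze fufa oaszk
Hunk 3: at line 8 remove [irb,odz] add [xcd] -> 14 lines: stlza fpzj nevb xqej nnm ksfx hmlo wdmq xcd rngzh rynlr eze fufa oaszk
Hunk 4: at line 1 remove [nevb,xqej,nnm] add [gqbuz,maepr,aid] -> 14 lines: stlza fpzj gqbuz maepr aid ksfx hmlo wdmq xcd rngzh rynlr eze fufa oaszk
Hunk 5: at line 9 remove [rynlr] add [uomu] -> 14 lines: stlza fpzj gqbuz maepr aid ksfx hmlo wdmq xcd rngzh uomu eze fufa oaszk
Hunk 6: at line 5 remove [ksfx] add [auz,wudl] -> 15 lines: stlza fpzj gqbuz maepr aid auz wudl hmlo wdmq xcd rngzh uomu eze fufa oaszk
Hunk 7: at line 1 remove [gqbuz,maepr] add [gdss,umvz,relii] -> 16 lines: stlza fpzj gdss umvz relii aid auz wudl hmlo wdmq xcd rngzh uomu eze fufa oaszk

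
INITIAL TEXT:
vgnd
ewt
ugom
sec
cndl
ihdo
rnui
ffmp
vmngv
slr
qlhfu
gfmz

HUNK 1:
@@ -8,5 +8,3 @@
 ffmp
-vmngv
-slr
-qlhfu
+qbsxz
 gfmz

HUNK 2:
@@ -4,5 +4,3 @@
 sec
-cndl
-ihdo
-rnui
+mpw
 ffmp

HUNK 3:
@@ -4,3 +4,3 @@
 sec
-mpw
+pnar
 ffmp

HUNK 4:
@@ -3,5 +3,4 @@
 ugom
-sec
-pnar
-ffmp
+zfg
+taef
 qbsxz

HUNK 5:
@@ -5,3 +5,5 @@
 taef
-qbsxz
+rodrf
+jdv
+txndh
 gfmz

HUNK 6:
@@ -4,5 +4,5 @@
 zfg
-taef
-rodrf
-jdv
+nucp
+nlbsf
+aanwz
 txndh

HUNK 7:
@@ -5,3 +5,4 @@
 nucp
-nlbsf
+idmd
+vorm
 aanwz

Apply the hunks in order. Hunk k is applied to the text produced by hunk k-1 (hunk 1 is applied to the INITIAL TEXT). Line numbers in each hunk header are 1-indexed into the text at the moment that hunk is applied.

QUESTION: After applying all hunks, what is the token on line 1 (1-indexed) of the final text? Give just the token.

Hunk 1: at line 8 remove [vmngv,slr,qlhfu] add [qbsxz] -> 10 lines: vgnd ewt ugom sec cndl ihdo rnui ffmp qbsxz gfmz
Hunk 2: at line 4 remove [cndl,ihdo,rnui] add [mpw] -> 8 lines: vgnd ewt ugom sec mpw ffmp qbsxz gfmz
Hunk 3: at line 4 remove [mpw] add [pnar] -> 8 lines: vgnd ewt ugom sec pnar ffmp qbsxz gfmz
Hunk 4: at line 3 remove [sec,pnar,ffmp] add [zfg,taef] -> 7 lines: vgnd ewt ugom zfg taef qbsxz gfmz
Hunk 5: at line 5 remove [qbsxz] add [rodrf,jdv,txndh] -> 9 lines: vgnd ewt ugom zfg taef rodrf jdv txndh gfmz
Hunk 6: at line 4 remove [taef,rodrf,jdv] add [nucp,nlbsf,aanwz] -> 9 lines: vgnd ewt ugom zfg nucp nlbsf aanwz txndh gfmz
Hunk 7: at line 5 remove [nlbsf] add [idmd,vorm] -> 10 lines: vgnd ewt ugom zfg nucp idmd vorm aanwz txndh gfmz
Final line 1: vgnd

Answer: vgnd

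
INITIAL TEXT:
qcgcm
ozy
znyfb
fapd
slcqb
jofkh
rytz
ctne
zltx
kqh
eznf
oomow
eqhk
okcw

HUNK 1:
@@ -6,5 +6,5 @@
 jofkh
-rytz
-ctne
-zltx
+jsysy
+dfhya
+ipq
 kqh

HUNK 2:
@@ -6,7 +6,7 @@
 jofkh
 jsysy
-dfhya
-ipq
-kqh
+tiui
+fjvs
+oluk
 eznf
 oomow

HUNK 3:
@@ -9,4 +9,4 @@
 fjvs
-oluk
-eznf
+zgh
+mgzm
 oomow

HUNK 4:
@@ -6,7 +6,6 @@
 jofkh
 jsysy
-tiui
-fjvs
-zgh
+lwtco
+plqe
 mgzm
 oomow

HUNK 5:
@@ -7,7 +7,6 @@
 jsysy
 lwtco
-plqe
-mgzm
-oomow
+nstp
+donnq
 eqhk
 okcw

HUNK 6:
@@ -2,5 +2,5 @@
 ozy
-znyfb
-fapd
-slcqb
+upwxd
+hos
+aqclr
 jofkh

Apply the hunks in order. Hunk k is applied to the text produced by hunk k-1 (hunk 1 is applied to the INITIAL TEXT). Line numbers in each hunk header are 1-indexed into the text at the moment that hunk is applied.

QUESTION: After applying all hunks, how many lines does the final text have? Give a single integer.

Answer: 12

Derivation:
Hunk 1: at line 6 remove [rytz,ctne,zltx] add [jsysy,dfhya,ipq] -> 14 lines: qcgcm ozy znyfb fapd slcqb jofkh jsysy dfhya ipq kqh eznf oomow eqhk okcw
Hunk 2: at line 6 remove [dfhya,ipq,kqh] add [tiui,fjvs,oluk] -> 14 lines: qcgcm ozy znyfb fapd slcqb jofkh jsysy tiui fjvs oluk eznf oomow eqhk okcw
Hunk 3: at line 9 remove [oluk,eznf] add [zgh,mgzm] -> 14 lines: qcgcm ozy znyfb fapd slcqb jofkh jsysy tiui fjvs zgh mgzm oomow eqhk okcw
Hunk 4: at line 6 remove [tiui,fjvs,zgh] add [lwtco,plqe] -> 13 lines: qcgcm ozy znyfb fapd slcqb jofkh jsysy lwtco plqe mgzm oomow eqhk okcw
Hunk 5: at line 7 remove [plqe,mgzm,oomow] add [nstp,donnq] -> 12 lines: qcgcm ozy znyfb fapd slcqb jofkh jsysy lwtco nstp donnq eqhk okcw
Hunk 6: at line 2 remove [znyfb,fapd,slcqb] add [upwxd,hos,aqclr] -> 12 lines: qcgcm ozy upwxd hos aqclr jofkh jsysy lwtco nstp donnq eqhk okcw
Final line count: 12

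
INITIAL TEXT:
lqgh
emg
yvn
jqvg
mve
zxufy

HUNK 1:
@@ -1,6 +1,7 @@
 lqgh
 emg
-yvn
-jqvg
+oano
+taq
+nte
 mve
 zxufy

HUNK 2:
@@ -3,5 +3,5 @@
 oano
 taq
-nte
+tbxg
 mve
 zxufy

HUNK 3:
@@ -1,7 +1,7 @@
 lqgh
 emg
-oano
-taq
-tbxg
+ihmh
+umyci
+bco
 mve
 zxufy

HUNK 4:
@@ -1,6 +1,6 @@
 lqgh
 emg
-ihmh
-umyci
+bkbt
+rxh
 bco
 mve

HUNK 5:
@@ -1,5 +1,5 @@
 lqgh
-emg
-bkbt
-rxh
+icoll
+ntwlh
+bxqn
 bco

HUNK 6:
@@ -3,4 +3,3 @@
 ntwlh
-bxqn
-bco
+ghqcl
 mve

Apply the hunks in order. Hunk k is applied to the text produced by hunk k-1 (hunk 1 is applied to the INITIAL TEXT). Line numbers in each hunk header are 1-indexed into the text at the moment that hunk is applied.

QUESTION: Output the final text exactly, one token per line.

Answer: lqgh
icoll
ntwlh
ghqcl
mve
zxufy

Derivation:
Hunk 1: at line 1 remove [yvn,jqvg] add [oano,taq,nte] -> 7 lines: lqgh emg oano taq nte mve zxufy
Hunk 2: at line 3 remove [nte] add [tbxg] -> 7 lines: lqgh emg oano taq tbxg mve zxufy
Hunk 3: at line 1 remove [oano,taq,tbxg] add [ihmh,umyci,bco] -> 7 lines: lqgh emg ihmh umyci bco mve zxufy
Hunk 4: at line 1 remove [ihmh,umyci] add [bkbt,rxh] -> 7 lines: lqgh emg bkbt rxh bco mve zxufy
Hunk 5: at line 1 remove [emg,bkbt,rxh] add [icoll,ntwlh,bxqn] -> 7 lines: lqgh icoll ntwlh bxqn bco mve zxufy
Hunk 6: at line 3 remove [bxqn,bco] add [ghqcl] -> 6 lines: lqgh icoll ntwlh ghqcl mve zxufy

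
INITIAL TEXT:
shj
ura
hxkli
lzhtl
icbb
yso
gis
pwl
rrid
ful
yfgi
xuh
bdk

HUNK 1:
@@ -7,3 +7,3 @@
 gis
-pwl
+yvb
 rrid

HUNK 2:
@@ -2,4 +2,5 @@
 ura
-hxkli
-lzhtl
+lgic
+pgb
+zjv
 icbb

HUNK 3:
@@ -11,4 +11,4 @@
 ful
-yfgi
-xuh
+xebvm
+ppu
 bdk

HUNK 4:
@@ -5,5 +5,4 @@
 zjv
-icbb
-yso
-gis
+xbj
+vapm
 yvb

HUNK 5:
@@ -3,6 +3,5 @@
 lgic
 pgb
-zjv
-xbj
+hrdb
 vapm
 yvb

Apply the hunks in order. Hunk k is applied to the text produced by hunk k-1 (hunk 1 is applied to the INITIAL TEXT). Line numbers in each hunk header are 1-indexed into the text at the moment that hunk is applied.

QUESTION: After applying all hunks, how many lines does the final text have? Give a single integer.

Answer: 12

Derivation:
Hunk 1: at line 7 remove [pwl] add [yvb] -> 13 lines: shj ura hxkli lzhtl icbb yso gis yvb rrid ful yfgi xuh bdk
Hunk 2: at line 2 remove [hxkli,lzhtl] add [lgic,pgb,zjv] -> 14 lines: shj ura lgic pgb zjv icbb yso gis yvb rrid ful yfgi xuh bdk
Hunk 3: at line 11 remove [yfgi,xuh] add [xebvm,ppu] -> 14 lines: shj ura lgic pgb zjv icbb yso gis yvb rrid ful xebvm ppu bdk
Hunk 4: at line 5 remove [icbb,yso,gis] add [xbj,vapm] -> 13 lines: shj ura lgic pgb zjv xbj vapm yvb rrid ful xebvm ppu bdk
Hunk 5: at line 3 remove [zjv,xbj] add [hrdb] -> 12 lines: shj ura lgic pgb hrdb vapm yvb rrid ful xebvm ppu bdk
Final line count: 12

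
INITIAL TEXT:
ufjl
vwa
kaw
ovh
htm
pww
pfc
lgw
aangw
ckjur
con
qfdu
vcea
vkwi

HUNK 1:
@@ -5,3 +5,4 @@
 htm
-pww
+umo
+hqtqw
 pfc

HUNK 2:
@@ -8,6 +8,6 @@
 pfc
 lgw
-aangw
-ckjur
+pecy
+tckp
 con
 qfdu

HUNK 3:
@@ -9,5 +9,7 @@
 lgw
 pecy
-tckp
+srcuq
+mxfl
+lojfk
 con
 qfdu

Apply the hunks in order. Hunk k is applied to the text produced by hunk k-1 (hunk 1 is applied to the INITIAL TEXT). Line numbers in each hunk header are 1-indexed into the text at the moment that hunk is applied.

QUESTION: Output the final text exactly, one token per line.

Answer: ufjl
vwa
kaw
ovh
htm
umo
hqtqw
pfc
lgw
pecy
srcuq
mxfl
lojfk
con
qfdu
vcea
vkwi

Derivation:
Hunk 1: at line 5 remove [pww] add [umo,hqtqw] -> 15 lines: ufjl vwa kaw ovh htm umo hqtqw pfc lgw aangw ckjur con qfdu vcea vkwi
Hunk 2: at line 8 remove [aangw,ckjur] add [pecy,tckp] -> 15 lines: ufjl vwa kaw ovh htm umo hqtqw pfc lgw pecy tckp con qfdu vcea vkwi
Hunk 3: at line 9 remove [tckp] add [srcuq,mxfl,lojfk] -> 17 lines: ufjl vwa kaw ovh htm umo hqtqw pfc lgw pecy srcuq mxfl lojfk con qfdu vcea vkwi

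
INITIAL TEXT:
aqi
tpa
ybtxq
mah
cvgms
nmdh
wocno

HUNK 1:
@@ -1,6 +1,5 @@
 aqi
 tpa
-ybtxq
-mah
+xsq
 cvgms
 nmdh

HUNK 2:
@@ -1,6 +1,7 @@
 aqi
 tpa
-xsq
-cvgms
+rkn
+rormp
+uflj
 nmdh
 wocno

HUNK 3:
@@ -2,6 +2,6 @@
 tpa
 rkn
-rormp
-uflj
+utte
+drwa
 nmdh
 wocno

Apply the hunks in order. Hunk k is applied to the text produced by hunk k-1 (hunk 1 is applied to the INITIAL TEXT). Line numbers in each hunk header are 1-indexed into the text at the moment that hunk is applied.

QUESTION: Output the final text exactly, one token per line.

Hunk 1: at line 1 remove [ybtxq,mah] add [xsq] -> 6 lines: aqi tpa xsq cvgms nmdh wocno
Hunk 2: at line 1 remove [xsq,cvgms] add [rkn,rormp,uflj] -> 7 lines: aqi tpa rkn rormp uflj nmdh wocno
Hunk 3: at line 2 remove [rormp,uflj] add [utte,drwa] -> 7 lines: aqi tpa rkn utte drwa nmdh wocno

Answer: aqi
tpa
rkn
utte
drwa
nmdh
wocno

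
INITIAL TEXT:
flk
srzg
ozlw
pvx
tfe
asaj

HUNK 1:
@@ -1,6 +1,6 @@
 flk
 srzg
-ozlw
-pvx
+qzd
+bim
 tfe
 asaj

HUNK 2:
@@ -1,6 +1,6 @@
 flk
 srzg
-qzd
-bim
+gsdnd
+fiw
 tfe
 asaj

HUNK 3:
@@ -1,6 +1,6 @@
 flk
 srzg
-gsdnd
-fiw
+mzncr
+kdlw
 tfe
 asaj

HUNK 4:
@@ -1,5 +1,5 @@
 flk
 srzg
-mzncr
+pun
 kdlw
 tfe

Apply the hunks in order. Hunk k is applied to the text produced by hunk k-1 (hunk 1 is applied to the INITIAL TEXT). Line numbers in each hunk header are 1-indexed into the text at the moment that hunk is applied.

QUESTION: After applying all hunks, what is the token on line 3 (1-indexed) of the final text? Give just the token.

Hunk 1: at line 1 remove [ozlw,pvx] add [qzd,bim] -> 6 lines: flk srzg qzd bim tfe asaj
Hunk 2: at line 1 remove [qzd,bim] add [gsdnd,fiw] -> 6 lines: flk srzg gsdnd fiw tfe asaj
Hunk 3: at line 1 remove [gsdnd,fiw] add [mzncr,kdlw] -> 6 lines: flk srzg mzncr kdlw tfe asaj
Hunk 4: at line 1 remove [mzncr] add [pun] -> 6 lines: flk srzg pun kdlw tfe asaj
Final line 3: pun

Answer: pun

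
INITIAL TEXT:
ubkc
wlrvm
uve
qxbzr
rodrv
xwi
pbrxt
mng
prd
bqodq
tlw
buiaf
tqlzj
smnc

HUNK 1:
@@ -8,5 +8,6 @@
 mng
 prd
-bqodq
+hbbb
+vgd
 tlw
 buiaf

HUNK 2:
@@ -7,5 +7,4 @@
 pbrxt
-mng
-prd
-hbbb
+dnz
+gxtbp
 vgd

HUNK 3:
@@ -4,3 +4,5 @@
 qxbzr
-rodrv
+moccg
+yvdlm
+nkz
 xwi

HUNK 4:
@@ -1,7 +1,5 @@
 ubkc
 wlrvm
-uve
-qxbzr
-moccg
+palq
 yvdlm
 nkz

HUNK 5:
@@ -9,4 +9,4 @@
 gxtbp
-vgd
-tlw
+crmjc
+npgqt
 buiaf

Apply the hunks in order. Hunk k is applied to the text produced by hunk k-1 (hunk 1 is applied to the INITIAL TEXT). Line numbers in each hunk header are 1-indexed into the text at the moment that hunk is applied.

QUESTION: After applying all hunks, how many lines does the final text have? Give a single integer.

Answer: 14

Derivation:
Hunk 1: at line 8 remove [bqodq] add [hbbb,vgd] -> 15 lines: ubkc wlrvm uve qxbzr rodrv xwi pbrxt mng prd hbbb vgd tlw buiaf tqlzj smnc
Hunk 2: at line 7 remove [mng,prd,hbbb] add [dnz,gxtbp] -> 14 lines: ubkc wlrvm uve qxbzr rodrv xwi pbrxt dnz gxtbp vgd tlw buiaf tqlzj smnc
Hunk 3: at line 4 remove [rodrv] add [moccg,yvdlm,nkz] -> 16 lines: ubkc wlrvm uve qxbzr moccg yvdlm nkz xwi pbrxt dnz gxtbp vgd tlw buiaf tqlzj smnc
Hunk 4: at line 1 remove [uve,qxbzr,moccg] add [palq] -> 14 lines: ubkc wlrvm palq yvdlm nkz xwi pbrxt dnz gxtbp vgd tlw buiaf tqlzj smnc
Hunk 5: at line 9 remove [vgd,tlw] add [crmjc,npgqt] -> 14 lines: ubkc wlrvm palq yvdlm nkz xwi pbrxt dnz gxtbp crmjc npgqt buiaf tqlzj smnc
Final line count: 14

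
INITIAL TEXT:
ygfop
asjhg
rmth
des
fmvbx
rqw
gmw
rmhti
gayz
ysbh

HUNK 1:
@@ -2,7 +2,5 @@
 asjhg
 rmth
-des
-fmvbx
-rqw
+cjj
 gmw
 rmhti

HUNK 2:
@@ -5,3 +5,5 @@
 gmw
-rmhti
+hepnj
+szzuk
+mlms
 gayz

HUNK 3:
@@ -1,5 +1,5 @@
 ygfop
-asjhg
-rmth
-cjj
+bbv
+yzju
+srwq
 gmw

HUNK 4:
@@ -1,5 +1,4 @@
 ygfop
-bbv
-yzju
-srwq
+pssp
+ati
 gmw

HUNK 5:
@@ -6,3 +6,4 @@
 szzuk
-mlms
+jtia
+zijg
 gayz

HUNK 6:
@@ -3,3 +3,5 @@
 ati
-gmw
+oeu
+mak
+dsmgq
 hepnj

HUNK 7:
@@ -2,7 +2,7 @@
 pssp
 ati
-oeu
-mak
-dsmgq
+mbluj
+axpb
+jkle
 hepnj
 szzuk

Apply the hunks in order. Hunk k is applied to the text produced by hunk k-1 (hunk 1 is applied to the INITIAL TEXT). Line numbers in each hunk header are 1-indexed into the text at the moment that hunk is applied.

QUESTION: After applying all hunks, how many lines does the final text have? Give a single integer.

Hunk 1: at line 2 remove [des,fmvbx,rqw] add [cjj] -> 8 lines: ygfop asjhg rmth cjj gmw rmhti gayz ysbh
Hunk 2: at line 5 remove [rmhti] add [hepnj,szzuk,mlms] -> 10 lines: ygfop asjhg rmth cjj gmw hepnj szzuk mlms gayz ysbh
Hunk 3: at line 1 remove [asjhg,rmth,cjj] add [bbv,yzju,srwq] -> 10 lines: ygfop bbv yzju srwq gmw hepnj szzuk mlms gayz ysbh
Hunk 4: at line 1 remove [bbv,yzju,srwq] add [pssp,ati] -> 9 lines: ygfop pssp ati gmw hepnj szzuk mlms gayz ysbh
Hunk 5: at line 6 remove [mlms] add [jtia,zijg] -> 10 lines: ygfop pssp ati gmw hepnj szzuk jtia zijg gayz ysbh
Hunk 6: at line 3 remove [gmw] add [oeu,mak,dsmgq] -> 12 lines: ygfop pssp ati oeu mak dsmgq hepnj szzuk jtia zijg gayz ysbh
Hunk 7: at line 2 remove [oeu,mak,dsmgq] add [mbluj,axpb,jkle] -> 12 lines: ygfop pssp ati mbluj axpb jkle hepnj szzuk jtia zijg gayz ysbh
Final line count: 12

Answer: 12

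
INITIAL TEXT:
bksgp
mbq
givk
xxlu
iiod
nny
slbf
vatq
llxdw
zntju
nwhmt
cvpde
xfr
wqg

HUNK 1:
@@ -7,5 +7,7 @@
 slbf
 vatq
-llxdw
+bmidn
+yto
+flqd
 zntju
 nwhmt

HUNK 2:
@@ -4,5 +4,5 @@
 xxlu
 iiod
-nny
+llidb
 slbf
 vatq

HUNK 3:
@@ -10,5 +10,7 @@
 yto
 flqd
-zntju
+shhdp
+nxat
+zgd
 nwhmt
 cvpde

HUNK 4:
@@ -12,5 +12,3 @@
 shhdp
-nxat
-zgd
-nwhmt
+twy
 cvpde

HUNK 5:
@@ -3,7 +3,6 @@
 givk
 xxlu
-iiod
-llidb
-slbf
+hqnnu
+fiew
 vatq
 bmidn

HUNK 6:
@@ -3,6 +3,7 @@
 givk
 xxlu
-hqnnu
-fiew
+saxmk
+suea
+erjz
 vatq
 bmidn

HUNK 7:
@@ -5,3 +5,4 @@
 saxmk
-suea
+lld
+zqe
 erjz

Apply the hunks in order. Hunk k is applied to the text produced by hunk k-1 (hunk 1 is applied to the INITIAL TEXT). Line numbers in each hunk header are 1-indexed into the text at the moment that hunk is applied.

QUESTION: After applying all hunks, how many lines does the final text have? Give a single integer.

Answer: 17

Derivation:
Hunk 1: at line 7 remove [llxdw] add [bmidn,yto,flqd] -> 16 lines: bksgp mbq givk xxlu iiod nny slbf vatq bmidn yto flqd zntju nwhmt cvpde xfr wqg
Hunk 2: at line 4 remove [nny] add [llidb] -> 16 lines: bksgp mbq givk xxlu iiod llidb slbf vatq bmidn yto flqd zntju nwhmt cvpde xfr wqg
Hunk 3: at line 10 remove [zntju] add [shhdp,nxat,zgd] -> 18 lines: bksgp mbq givk xxlu iiod llidb slbf vatq bmidn yto flqd shhdp nxat zgd nwhmt cvpde xfr wqg
Hunk 4: at line 12 remove [nxat,zgd,nwhmt] add [twy] -> 16 lines: bksgp mbq givk xxlu iiod llidb slbf vatq bmidn yto flqd shhdp twy cvpde xfr wqg
Hunk 5: at line 3 remove [iiod,llidb,slbf] add [hqnnu,fiew] -> 15 lines: bksgp mbq givk xxlu hqnnu fiew vatq bmidn yto flqd shhdp twy cvpde xfr wqg
Hunk 6: at line 3 remove [hqnnu,fiew] add [saxmk,suea,erjz] -> 16 lines: bksgp mbq givk xxlu saxmk suea erjz vatq bmidn yto flqd shhdp twy cvpde xfr wqg
Hunk 7: at line 5 remove [suea] add [lld,zqe] -> 17 lines: bksgp mbq givk xxlu saxmk lld zqe erjz vatq bmidn yto flqd shhdp twy cvpde xfr wqg
Final line count: 17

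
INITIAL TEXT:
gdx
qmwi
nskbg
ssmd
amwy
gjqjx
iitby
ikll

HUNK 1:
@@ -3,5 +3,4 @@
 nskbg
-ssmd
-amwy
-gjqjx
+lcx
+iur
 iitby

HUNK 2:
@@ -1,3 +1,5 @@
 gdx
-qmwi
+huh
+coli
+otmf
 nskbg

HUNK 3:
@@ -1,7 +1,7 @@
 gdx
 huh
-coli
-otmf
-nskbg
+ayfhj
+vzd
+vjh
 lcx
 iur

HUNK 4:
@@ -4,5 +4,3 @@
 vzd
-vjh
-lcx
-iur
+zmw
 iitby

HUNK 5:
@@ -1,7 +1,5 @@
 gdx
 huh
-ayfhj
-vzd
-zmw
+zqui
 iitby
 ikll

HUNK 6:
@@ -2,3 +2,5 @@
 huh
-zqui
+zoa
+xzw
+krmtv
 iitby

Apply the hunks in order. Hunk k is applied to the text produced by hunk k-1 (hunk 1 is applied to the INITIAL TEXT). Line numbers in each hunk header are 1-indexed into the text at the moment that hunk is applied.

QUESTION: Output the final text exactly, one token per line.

Answer: gdx
huh
zoa
xzw
krmtv
iitby
ikll

Derivation:
Hunk 1: at line 3 remove [ssmd,amwy,gjqjx] add [lcx,iur] -> 7 lines: gdx qmwi nskbg lcx iur iitby ikll
Hunk 2: at line 1 remove [qmwi] add [huh,coli,otmf] -> 9 lines: gdx huh coli otmf nskbg lcx iur iitby ikll
Hunk 3: at line 1 remove [coli,otmf,nskbg] add [ayfhj,vzd,vjh] -> 9 lines: gdx huh ayfhj vzd vjh lcx iur iitby ikll
Hunk 4: at line 4 remove [vjh,lcx,iur] add [zmw] -> 7 lines: gdx huh ayfhj vzd zmw iitby ikll
Hunk 5: at line 1 remove [ayfhj,vzd,zmw] add [zqui] -> 5 lines: gdx huh zqui iitby ikll
Hunk 6: at line 2 remove [zqui] add [zoa,xzw,krmtv] -> 7 lines: gdx huh zoa xzw krmtv iitby ikll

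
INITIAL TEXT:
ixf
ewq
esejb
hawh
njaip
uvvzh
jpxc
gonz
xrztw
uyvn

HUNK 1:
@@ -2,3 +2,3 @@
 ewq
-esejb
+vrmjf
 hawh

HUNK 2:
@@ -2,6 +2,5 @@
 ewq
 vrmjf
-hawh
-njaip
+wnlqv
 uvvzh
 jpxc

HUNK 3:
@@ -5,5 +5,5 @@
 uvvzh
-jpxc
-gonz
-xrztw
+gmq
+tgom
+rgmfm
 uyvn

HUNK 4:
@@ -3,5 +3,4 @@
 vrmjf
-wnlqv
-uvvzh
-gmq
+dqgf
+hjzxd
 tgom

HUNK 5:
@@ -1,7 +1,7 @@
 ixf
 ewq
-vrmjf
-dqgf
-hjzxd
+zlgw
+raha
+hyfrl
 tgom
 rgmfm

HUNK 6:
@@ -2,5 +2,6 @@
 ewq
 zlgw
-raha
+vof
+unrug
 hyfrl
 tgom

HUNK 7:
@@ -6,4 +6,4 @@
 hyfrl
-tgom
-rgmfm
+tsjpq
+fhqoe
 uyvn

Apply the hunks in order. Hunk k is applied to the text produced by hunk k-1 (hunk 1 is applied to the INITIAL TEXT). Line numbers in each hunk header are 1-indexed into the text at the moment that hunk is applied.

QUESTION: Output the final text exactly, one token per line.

Answer: ixf
ewq
zlgw
vof
unrug
hyfrl
tsjpq
fhqoe
uyvn

Derivation:
Hunk 1: at line 2 remove [esejb] add [vrmjf] -> 10 lines: ixf ewq vrmjf hawh njaip uvvzh jpxc gonz xrztw uyvn
Hunk 2: at line 2 remove [hawh,njaip] add [wnlqv] -> 9 lines: ixf ewq vrmjf wnlqv uvvzh jpxc gonz xrztw uyvn
Hunk 3: at line 5 remove [jpxc,gonz,xrztw] add [gmq,tgom,rgmfm] -> 9 lines: ixf ewq vrmjf wnlqv uvvzh gmq tgom rgmfm uyvn
Hunk 4: at line 3 remove [wnlqv,uvvzh,gmq] add [dqgf,hjzxd] -> 8 lines: ixf ewq vrmjf dqgf hjzxd tgom rgmfm uyvn
Hunk 5: at line 1 remove [vrmjf,dqgf,hjzxd] add [zlgw,raha,hyfrl] -> 8 lines: ixf ewq zlgw raha hyfrl tgom rgmfm uyvn
Hunk 6: at line 2 remove [raha] add [vof,unrug] -> 9 lines: ixf ewq zlgw vof unrug hyfrl tgom rgmfm uyvn
Hunk 7: at line 6 remove [tgom,rgmfm] add [tsjpq,fhqoe] -> 9 lines: ixf ewq zlgw vof unrug hyfrl tsjpq fhqoe uyvn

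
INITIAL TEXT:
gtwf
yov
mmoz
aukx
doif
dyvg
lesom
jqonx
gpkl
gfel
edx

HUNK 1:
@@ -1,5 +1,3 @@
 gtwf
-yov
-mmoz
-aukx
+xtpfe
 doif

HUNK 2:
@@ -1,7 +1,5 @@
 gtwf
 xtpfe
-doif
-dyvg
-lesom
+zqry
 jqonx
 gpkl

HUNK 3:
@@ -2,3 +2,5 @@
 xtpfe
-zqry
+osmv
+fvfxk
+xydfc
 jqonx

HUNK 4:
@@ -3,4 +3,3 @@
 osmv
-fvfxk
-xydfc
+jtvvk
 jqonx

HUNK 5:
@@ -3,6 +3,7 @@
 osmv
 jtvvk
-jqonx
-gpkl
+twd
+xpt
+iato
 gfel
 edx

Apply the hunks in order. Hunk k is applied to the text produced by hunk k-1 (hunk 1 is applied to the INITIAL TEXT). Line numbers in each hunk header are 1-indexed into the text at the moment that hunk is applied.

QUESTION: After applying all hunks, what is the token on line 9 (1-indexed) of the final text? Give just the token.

Answer: edx

Derivation:
Hunk 1: at line 1 remove [yov,mmoz,aukx] add [xtpfe] -> 9 lines: gtwf xtpfe doif dyvg lesom jqonx gpkl gfel edx
Hunk 2: at line 1 remove [doif,dyvg,lesom] add [zqry] -> 7 lines: gtwf xtpfe zqry jqonx gpkl gfel edx
Hunk 3: at line 2 remove [zqry] add [osmv,fvfxk,xydfc] -> 9 lines: gtwf xtpfe osmv fvfxk xydfc jqonx gpkl gfel edx
Hunk 4: at line 3 remove [fvfxk,xydfc] add [jtvvk] -> 8 lines: gtwf xtpfe osmv jtvvk jqonx gpkl gfel edx
Hunk 5: at line 3 remove [jqonx,gpkl] add [twd,xpt,iato] -> 9 lines: gtwf xtpfe osmv jtvvk twd xpt iato gfel edx
Final line 9: edx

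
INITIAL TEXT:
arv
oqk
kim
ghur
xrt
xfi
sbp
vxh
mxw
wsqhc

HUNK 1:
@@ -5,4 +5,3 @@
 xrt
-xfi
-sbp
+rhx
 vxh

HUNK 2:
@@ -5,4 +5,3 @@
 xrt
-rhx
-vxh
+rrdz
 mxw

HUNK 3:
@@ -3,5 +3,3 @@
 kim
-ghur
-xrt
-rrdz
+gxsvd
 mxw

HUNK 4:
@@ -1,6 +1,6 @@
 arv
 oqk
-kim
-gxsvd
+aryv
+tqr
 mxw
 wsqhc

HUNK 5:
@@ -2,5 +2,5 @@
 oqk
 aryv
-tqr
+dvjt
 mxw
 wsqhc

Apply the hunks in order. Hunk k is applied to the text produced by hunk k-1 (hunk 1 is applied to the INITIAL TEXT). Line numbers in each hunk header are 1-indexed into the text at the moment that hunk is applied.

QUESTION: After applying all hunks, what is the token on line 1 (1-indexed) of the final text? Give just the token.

Hunk 1: at line 5 remove [xfi,sbp] add [rhx] -> 9 lines: arv oqk kim ghur xrt rhx vxh mxw wsqhc
Hunk 2: at line 5 remove [rhx,vxh] add [rrdz] -> 8 lines: arv oqk kim ghur xrt rrdz mxw wsqhc
Hunk 3: at line 3 remove [ghur,xrt,rrdz] add [gxsvd] -> 6 lines: arv oqk kim gxsvd mxw wsqhc
Hunk 4: at line 1 remove [kim,gxsvd] add [aryv,tqr] -> 6 lines: arv oqk aryv tqr mxw wsqhc
Hunk 5: at line 2 remove [tqr] add [dvjt] -> 6 lines: arv oqk aryv dvjt mxw wsqhc
Final line 1: arv

Answer: arv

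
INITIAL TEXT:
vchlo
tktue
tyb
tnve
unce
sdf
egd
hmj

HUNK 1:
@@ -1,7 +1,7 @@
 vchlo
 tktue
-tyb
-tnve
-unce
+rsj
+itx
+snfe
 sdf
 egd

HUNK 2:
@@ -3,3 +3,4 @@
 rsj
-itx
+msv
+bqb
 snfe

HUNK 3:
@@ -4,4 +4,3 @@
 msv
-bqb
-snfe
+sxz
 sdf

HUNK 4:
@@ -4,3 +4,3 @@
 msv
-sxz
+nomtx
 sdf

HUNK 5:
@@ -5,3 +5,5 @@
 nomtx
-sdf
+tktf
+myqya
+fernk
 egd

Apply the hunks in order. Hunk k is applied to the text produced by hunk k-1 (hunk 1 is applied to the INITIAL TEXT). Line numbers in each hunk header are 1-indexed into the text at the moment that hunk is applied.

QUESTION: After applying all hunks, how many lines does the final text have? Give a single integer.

Answer: 10

Derivation:
Hunk 1: at line 1 remove [tyb,tnve,unce] add [rsj,itx,snfe] -> 8 lines: vchlo tktue rsj itx snfe sdf egd hmj
Hunk 2: at line 3 remove [itx] add [msv,bqb] -> 9 lines: vchlo tktue rsj msv bqb snfe sdf egd hmj
Hunk 3: at line 4 remove [bqb,snfe] add [sxz] -> 8 lines: vchlo tktue rsj msv sxz sdf egd hmj
Hunk 4: at line 4 remove [sxz] add [nomtx] -> 8 lines: vchlo tktue rsj msv nomtx sdf egd hmj
Hunk 5: at line 5 remove [sdf] add [tktf,myqya,fernk] -> 10 lines: vchlo tktue rsj msv nomtx tktf myqya fernk egd hmj
Final line count: 10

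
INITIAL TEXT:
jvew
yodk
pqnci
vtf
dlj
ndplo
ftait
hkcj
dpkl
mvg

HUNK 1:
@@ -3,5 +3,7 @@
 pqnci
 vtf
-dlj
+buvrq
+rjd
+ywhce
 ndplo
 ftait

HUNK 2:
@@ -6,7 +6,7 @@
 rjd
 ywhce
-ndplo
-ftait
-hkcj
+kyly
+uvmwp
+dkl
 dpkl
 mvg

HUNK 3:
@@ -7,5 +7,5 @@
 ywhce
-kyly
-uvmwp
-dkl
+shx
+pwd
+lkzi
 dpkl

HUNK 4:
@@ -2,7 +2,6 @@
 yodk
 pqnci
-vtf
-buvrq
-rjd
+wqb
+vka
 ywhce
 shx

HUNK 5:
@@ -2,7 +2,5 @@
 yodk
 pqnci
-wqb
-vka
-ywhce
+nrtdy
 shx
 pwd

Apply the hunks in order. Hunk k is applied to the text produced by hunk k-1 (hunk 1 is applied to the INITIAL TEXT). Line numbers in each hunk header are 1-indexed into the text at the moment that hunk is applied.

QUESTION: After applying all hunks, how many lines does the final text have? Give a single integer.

Answer: 9

Derivation:
Hunk 1: at line 3 remove [dlj] add [buvrq,rjd,ywhce] -> 12 lines: jvew yodk pqnci vtf buvrq rjd ywhce ndplo ftait hkcj dpkl mvg
Hunk 2: at line 6 remove [ndplo,ftait,hkcj] add [kyly,uvmwp,dkl] -> 12 lines: jvew yodk pqnci vtf buvrq rjd ywhce kyly uvmwp dkl dpkl mvg
Hunk 3: at line 7 remove [kyly,uvmwp,dkl] add [shx,pwd,lkzi] -> 12 lines: jvew yodk pqnci vtf buvrq rjd ywhce shx pwd lkzi dpkl mvg
Hunk 4: at line 2 remove [vtf,buvrq,rjd] add [wqb,vka] -> 11 lines: jvew yodk pqnci wqb vka ywhce shx pwd lkzi dpkl mvg
Hunk 5: at line 2 remove [wqb,vka,ywhce] add [nrtdy] -> 9 lines: jvew yodk pqnci nrtdy shx pwd lkzi dpkl mvg
Final line count: 9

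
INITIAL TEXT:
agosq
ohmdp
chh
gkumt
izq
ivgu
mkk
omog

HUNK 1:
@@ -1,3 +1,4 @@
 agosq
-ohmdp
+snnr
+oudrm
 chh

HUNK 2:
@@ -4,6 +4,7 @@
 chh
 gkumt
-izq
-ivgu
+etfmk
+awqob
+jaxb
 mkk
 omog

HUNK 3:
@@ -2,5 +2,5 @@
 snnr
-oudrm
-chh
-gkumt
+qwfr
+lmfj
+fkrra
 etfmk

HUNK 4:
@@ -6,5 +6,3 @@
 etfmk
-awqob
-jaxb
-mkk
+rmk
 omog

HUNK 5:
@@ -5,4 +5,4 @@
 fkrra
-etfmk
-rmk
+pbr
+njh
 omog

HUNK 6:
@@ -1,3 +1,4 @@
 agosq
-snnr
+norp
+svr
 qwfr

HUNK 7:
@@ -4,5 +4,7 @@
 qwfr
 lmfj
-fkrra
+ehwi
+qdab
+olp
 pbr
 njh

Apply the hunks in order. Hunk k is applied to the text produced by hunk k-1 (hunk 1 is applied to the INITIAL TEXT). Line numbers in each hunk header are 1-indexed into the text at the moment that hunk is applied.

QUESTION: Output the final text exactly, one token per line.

Hunk 1: at line 1 remove [ohmdp] add [snnr,oudrm] -> 9 lines: agosq snnr oudrm chh gkumt izq ivgu mkk omog
Hunk 2: at line 4 remove [izq,ivgu] add [etfmk,awqob,jaxb] -> 10 lines: agosq snnr oudrm chh gkumt etfmk awqob jaxb mkk omog
Hunk 3: at line 2 remove [oudrm,chh,gkumt] add [qwfr,lmfj,fkrra] -> 10 lines: agosq snnr qwfr lmfj fkrra etfmk awqob jaxb mkk omog
Hunk 4: at line 6 remove [awqob,jaxb,mkk] add [rmk] -> 8 lines: agosq snnr qwfr lmfj fkrra etfmk rmk omog
Hunk 5: at line 5 remove [etfmk,rmk] add [pbr,njh] -> 8 lines: agosq snnr qwfr lmfj fkrra pbr njh omog
Hunk 6: at line 1 remove [snnr] add [norp,svr] -> 9 lines: agosq norp svr qwfr lmfj fkrra pbr njh omog
Hunk 7: at line 4 remove [fkrra] add [ehwi,qdab,olp] -> 11 lines: agosq norp svr qwfr lmfj ehwi qdab olp pbr njh omog

Answer: agosq
norp
svr
qwfr
lmfj
ehwi
qdab
olp
pbr
njh
omog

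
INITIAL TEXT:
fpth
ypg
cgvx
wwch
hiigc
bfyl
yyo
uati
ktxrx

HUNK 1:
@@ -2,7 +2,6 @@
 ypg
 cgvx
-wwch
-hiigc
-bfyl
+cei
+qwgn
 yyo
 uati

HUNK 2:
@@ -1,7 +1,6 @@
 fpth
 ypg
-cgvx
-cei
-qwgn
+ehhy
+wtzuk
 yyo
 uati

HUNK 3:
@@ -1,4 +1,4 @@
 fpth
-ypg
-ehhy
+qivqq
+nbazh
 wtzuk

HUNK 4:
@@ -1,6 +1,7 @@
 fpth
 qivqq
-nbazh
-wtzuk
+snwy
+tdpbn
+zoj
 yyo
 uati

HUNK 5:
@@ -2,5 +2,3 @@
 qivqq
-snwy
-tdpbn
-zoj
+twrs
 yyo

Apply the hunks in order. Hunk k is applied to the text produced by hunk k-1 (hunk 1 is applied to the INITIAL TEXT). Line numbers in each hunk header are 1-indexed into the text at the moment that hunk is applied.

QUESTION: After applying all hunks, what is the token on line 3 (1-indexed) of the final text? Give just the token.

Hunk 1: at line 2 remove [wwch,hiigc,bfyl] add [cei,qwgn] -> 8 lines: fpth ypg cgvx cei qwgn yyo uati ktxrx
Hunk 2: at line 1 remove [cgvx,cei,qwgn] add [ehhy,wtzuk] -> 7 lines: fpth ypg ehhy wtzuk yyo uati ktxrx
Hunk 3: at line 1 remove [ypg,ehhy] add [qivqq,nbazh] -> 7 lines: fpth qivqq nbazh wtzuk yyo uati ktxrx
Hunk 4: at line 1 remove [nbazh,wtzuk] add [snwy,tdpbn,zoj] -> 8 lines: fpth qivqq snwy tdpbn zoj yyo uati ktxrx
Hunk 5: at line 2 remove [snwy,tdpbn,zoj] add [twrs] -> 6 lines: fpth qivqq twrs yyo uati ktxrx
Final line 3: twrs

Answer: twrs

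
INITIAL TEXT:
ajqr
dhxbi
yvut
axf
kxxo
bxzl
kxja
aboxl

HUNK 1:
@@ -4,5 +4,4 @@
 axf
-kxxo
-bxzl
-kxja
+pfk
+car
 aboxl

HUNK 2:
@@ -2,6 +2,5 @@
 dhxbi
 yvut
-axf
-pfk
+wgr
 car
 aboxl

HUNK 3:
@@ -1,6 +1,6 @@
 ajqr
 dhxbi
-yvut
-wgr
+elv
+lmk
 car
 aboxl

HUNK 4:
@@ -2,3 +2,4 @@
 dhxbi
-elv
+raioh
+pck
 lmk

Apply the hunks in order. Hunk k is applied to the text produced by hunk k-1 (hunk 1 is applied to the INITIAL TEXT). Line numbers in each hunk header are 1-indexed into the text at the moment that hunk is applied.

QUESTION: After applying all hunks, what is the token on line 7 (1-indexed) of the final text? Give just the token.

Answer: aboxl

Derivation:
Hunk 1: at line 4 remove [kxxo,bxzl,kxja] add [pfk,car] -> 7 lines: ajqr dhxbi yvut axf pfk car aboxl
Hunk 2: at line 2 remove [axf,pfk] add [wgr] -> 6 lines: ajqr dhxbi yvut wgr car aboxl
Hunk 3: at line 1 remove [yvut,wgr] add [elv,lmk] -> 6 lines: ajqr dhxbi elv lmk car aboxl
Hunk 4: at line 2 remove [elv] add [raioh,pck] -> 7 lines: ajqr dhxbi raioh pck lmk car aboxl
Final line 7: aboxl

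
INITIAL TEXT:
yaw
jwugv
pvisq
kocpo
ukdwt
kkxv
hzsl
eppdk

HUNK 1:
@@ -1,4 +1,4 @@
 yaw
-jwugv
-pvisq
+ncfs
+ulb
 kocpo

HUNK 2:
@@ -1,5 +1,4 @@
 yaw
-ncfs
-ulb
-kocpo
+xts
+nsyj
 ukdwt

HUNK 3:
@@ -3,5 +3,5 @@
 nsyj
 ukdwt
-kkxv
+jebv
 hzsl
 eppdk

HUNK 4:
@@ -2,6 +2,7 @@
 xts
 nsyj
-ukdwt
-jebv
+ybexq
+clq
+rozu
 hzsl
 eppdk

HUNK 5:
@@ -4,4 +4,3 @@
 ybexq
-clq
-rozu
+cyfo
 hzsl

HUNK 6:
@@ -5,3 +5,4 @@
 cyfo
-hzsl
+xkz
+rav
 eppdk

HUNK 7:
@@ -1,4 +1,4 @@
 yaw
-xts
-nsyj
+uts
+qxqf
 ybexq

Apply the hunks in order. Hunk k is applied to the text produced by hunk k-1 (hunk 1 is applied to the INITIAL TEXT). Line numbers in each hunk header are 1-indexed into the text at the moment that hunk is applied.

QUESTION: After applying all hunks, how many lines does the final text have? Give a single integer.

Answer: 8

Derivation:
Hunk 1: at line 1 remove [jwugv,pvisq] add [ncfs,ulb] -> 8 lines: yaw ncfs ulb kocpo ukdwt kkxv hzsl eppdk
Hunk 2: at line 1 remove [ncfs,ulb,kocpo] add [xts,nsyj] -> 7 lines: yaw xts nsyj ukdwt kkxv hzsl eppdk
Hunk 3: at line 3 remove [kkxv] add [jebv] -> 7 lines: yaw xts nsyj ukdwt jebv hzsl eppdk
Hunk 4: at line 2 remove [ukdwt,jebv] add [ybexq,clq,rozu] -> 8 lines: yaw xts nsyj ybexq clq rozu hzsl eppdk
Hunk 5: at line 4 remove [clq,rozu] add [cyfo] -> 7 lines: yaw xts nsyj ybexq cyfo hzsl eppdk
Hunk 6: at line 5 remove [hzsl] add [xkz,rav] -> 8 lines: yaw xts nsyj ybexq cyfo xkz rav eppdk
Hunk 7: at line 1 remove [xts,nsyj] add [uts,qxqf] -> 8 lines: yaw uts qxqf ybexq cyfo xkz rav eppdk
Final line count: 8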